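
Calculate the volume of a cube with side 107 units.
Volume = s³
Volume = 107³
Volume = 1225043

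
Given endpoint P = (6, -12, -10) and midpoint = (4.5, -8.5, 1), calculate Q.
Q = (2×4.5 - 6, 2×(-8.5) - (-12), 2×1 - (-10)) = (3, -5, 12)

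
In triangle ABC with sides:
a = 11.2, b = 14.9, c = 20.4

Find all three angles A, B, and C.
By the law of cosines:
cos(A) = (b² + c² - a²)/(2bc) = 0.843417  →  A = 32.5°
cos(B) = (a² + c² - b²)/(2ac) = 0.699383  →  B = 45.62°
cos(C) = (a² + b² - c²)/(2ab) = -0.205866  →  C = 101.9°
Check: A + B + C = 180.0° ✓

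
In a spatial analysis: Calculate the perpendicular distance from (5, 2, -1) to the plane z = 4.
d = |0(5) + 0(2) + 1(-1) - (4)| / √(0² + 0² + 1²) = 5/√1 = 5.0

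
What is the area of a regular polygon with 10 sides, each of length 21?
For a regular 10-gon with side length s = 21:
Apothem a = s / (2*tan(pi/10)) = 21 / (2*tan(pi/10)) ≈ 32.3157
Perimeter P = 10 * 21 = 210
Area = (1/2) * P * a = (1/2) * 210 * 32.3157 = 3393.15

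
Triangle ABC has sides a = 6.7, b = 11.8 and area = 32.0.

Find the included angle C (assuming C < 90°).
Area = ½ab·sin(C)  →  sin(C) = 2·Area/(ab)
sin(C) = 2·32.0/(6.7·11.8) = 0.809512
C = arcsin(0.809512) = 54.05°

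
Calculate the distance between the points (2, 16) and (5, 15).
Using the distance formula: d = sqrt((x₂-x₁)² + (y₂-y₁)²)
dx = 5 - 2 = 3
dy = 15 - 16 = -1
d = sqrt(3² + (-1)²) = sqrt(9 + 1) = sqrt(10) = 3.16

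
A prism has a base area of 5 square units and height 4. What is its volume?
Volume = base area * height
Volume = 5 * 4
Volume = 20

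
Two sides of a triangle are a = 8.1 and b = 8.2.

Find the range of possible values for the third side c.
By the triangle inequality: |a - b| < c < a + b
|8.1 - 8.2| < c < 8.1 + 8.2
0.1 < c < 16.3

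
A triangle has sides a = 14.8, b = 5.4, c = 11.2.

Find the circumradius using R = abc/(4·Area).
s = (a+b+c)/2 = 15.7
Area = √(s(s-a)(s-b)(s-c)) = √(15.7·0.9·10.3·4.5) = 25.5915
R = abc/(4·Area) = (14.8·5.4·11.2)/(4·25.5915) = 895.104/102.366 = 8.744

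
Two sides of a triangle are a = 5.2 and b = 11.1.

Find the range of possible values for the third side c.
By the triangle inequality: |a - b| < c < a + b
|5.2 - 11.1| < c < 5.2 + 11.1
5.9 < c < 16.3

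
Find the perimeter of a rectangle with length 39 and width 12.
Perimeter = 2 * (length + width)
Perimeter = 2 * (39 + 12)
Perimeter = 2 * 51
Perimeter = 102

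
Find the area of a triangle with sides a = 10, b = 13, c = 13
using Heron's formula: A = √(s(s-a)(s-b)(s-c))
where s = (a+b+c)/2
s = (10+13+13)/2 = 18
A = √(18·8·5·5) = √3600 = 60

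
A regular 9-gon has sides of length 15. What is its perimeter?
Perimeter = number of sides * side length
Perimeter = 9 * 15
Perimeter = 135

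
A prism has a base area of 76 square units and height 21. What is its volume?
Volume = base area * height
Volume = 76 * 21
Volume = 1596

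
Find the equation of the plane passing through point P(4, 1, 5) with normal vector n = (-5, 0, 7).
d = n·P = (-5)(4) + (0)(1) + (7)(5) = 15
Plane: -5x + 7z = 15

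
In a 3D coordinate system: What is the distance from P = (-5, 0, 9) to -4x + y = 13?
d = |(-4)(-5) + 1(0) + 0(9) - (13)| / √((-4)² + 1² + 0²) = 7/√17 = 1.698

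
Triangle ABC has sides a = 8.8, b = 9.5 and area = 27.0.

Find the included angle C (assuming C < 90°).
Area = ½ab·sin(C)  →  sin(C) = 2·Area/(ab)
sin(C) = 2·27.0/(8.8·9.5) = 0.645933
C = arcsin(0.645933) = 40.24°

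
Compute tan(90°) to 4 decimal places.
tan(90 degrees) = undefined
Decimal approximation: undefined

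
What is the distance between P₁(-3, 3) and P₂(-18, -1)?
Using the distance formula: d = sqrt((x₂-x₁)² + (y₂-y₁)²)
dx = (-18) - (-3) = -15
dy = (-1) - 3 = -4
d = sqrt((-15)² + (-4)²) = sqrt(225 + 16) = sqrt(241) = 15.52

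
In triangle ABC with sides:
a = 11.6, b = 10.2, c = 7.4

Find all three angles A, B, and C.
By the law of cosines:
cos(A) = (b² + c² - a²)/(2bc) = 0.160572  →  A = 80.76°
cos(B) = (a² + c² - b²)/(2ac) = 0.496738  →  B = 60.22°
cos(C) = (a² + b² - c²)/(2ab) = 0.776876  →  C = 39.02°
Check: A + B + C = 180.0° ✓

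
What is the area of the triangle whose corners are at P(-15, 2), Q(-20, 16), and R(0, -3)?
Using the coordinate formula: Area = (1/2)|x₁(y₂-y₃) + x₂(y₃-y₁) + x₃(y₁-y₂)|
Area = (1/2)|(-15)(16-(-3)) + (-20)((-3)-2) + 0(2-16)|
Area = (1/2)|(-15)*19 + (-20)*(-5) + 0*(-14)|
Area = (1/2)|(-285) + 100 + 0|
Area = (1/2)*185 = 92.50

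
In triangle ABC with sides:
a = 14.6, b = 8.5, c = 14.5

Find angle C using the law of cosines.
cos(C) = (a² + b² - c²)/(2ab)
cos(C) = (14.6² + 8.5² - 14.5²)/(2·14.6·8.5) = 75.16/248.2 = 0.302820
C = arccos(0.302820) = 72.37°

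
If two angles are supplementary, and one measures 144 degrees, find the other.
Supplementary angles sum to 180 degrees.
Other angle = 180 - 144
Other angle = 36 degrees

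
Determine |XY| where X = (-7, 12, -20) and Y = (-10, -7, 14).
d = √[(-3)² + (-19)² + (34)²] = √1526 = 39.06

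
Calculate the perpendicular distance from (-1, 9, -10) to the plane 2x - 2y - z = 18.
d = |2(-1) + (-2)(9) + (-1)(-10) - (18)| / √(2² + (-2)² + (-1)²) = 28/√9 = 9.333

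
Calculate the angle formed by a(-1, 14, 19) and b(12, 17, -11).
a·b = 17, |a|² = 558, |b|² = 554
cos θ = 17/√309132 ≈ 0.03058
θ ≈ 88.25°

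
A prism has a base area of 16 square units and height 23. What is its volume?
Volume = base area * height
Volume = 16 * 23
Volume = 368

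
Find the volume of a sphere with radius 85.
Volume = (4/3) * pi * r³
Volume = (4/3) * pi * 85³
Volume = (4/3) * pi * 614125
Volume = 2572440.78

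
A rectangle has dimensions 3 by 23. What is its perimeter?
Perimeter = 2 * (length + width)
Perimeter = 2 * (3 + 23)
Perimeter = 2 * 26
Perimeter = 52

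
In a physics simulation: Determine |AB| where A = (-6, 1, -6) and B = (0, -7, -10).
d = √[(6)² + (-8)² + (-4)²] = √116 = 10.77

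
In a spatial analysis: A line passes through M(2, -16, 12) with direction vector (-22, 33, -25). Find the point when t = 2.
P(2) = (2 + (-22)(2), -16 + 33(2), 12 + (-25)(2)) = (-42, 50, -38)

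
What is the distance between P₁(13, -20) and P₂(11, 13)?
Using the distance formula: d = sqrt((x₂-x₁)² + (y₂-y₁)²)
dx = 11 - 13 = -2
dy = 13 - (-20) = 33
d = sqrt((-2)² + 33²) = sqrt(4 + 1089) = sqrt(1093) = 33.06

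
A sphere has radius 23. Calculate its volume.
Volume = (4/3) * pi * r³
Volume = (4/3) * pi * 23³
Volume = (4/3) * pi * 12167
Volume = 50965.01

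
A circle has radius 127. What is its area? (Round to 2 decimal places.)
Area = pi * r²
Area = pi * 127²
Area = pi * 16129
Area = 50670.75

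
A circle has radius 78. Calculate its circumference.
Circumference = 2 * pi * r
Circumference = 2 * pi * 78
Circumference = 490.09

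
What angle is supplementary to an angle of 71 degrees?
Supplementary angles sum to 180 degrees.
Other angle = 180 - 71
Other angle = 109 degrees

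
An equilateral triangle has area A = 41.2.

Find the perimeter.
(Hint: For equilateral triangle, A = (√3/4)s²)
A = (√3/4)s²  →  s² = 4A/√3 = 4·41.2/√3 = 95.1473
s = 9.75435
Perimeter = 3s = 29.26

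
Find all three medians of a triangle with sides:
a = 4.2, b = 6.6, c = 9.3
Using m_x = ½√(2y² + 2z² - x²):
m_a = ½√(2·6.6² + 2·9.3² - 4.2²) = ½√242.46 = 7.786
m_b = ½√(2·4.2² + 2·9.3² - 6.6²) = ½√164.7 = 6.417
m_c = ½√(2·4.2² + 2·6.6² - 9.3²) = ½√35.91 = 2.996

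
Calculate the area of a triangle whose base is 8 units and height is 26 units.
Area = (1/2) * base * height
Area = (1/2) * 8 * 26
Area = 104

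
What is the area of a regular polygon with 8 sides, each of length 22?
For a regular 8-gon with side length s = 22:
Apothem a = s / (2*tan(pi/8)) = 22 / (2*tan(pi/8)) ≈ 26.55635
Perimeter P = 8 * 22 = 176
Area = (1/2) * P * a = (1/2) * 176 * 26.55635 = 2336.96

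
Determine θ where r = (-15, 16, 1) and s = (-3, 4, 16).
r·s = 125, |r|² = 482, |s|² = 281
cos θ = 125/√135442 ≈ 0.3397
θ ≈ 70.14°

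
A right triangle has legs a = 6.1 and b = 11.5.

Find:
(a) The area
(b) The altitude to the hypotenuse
(a) Area = ½ab = ½·6.1·11.5 = 35.075
(b) Hypotenuse c = √(6.1² + 11.5²) = √169.46 = 13.0177
    Area = ½·c·h_c  →  h_c = 2·Area/c = 2·35.075/13.0177 = 5.389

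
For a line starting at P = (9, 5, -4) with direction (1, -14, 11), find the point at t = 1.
P(1) = (9 + 1(1), 5 + (-14)(1), -4 + 11(1)) = (10, -9, 7)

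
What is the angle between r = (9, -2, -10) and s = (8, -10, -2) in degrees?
r·s = 112, |r|² = 185, |s|² = 168
cos θ = 112/√31080 ≈ 0.6353
θ ≈ 50.56°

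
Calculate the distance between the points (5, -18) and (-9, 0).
Using the distance formula: d = sqrt((x₂-x₁)² + (y₂-y₁)²)
dx = (-9) - 5 = -14
dy = 0 - (-18) = 18
d = sqrt((-14)² + 18²) = sqrt(196 + 324) = sqrt(520) = 22.80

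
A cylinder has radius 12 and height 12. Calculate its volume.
Volume = pi * r² * h
Volume = pi * 12² * 12
Volume = pi * 144 * 12
Volume = pi * 1728
Volume = 5428.67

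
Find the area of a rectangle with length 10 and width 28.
Area = length * width
Area = 10 * 28
Area = 280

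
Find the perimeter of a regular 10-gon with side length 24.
Perimeter = number of sides * side length
Perimeter = 10 * 24
Perimeter = 240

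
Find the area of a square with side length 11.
Area = s²
Area = 11²
Area = 121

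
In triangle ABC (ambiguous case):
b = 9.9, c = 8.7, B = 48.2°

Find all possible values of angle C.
sin(C)/c = sin(B)/b  →  sin(C) = c·sin(B)/b = 8.7·sin(48.2°)/9.9 = 0.655115
C₁ = arcsin(0.655115) = 40.93°,  C₂ = 180° - C₁ = 139.07°
Check C₂: A = 180° - 48.2° - 139.07° = -7.27° ≤ 0, rejected
C = 40.93° (one solution)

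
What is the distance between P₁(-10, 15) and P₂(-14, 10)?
Using the distance formula: d = sqrt((x₂-x₁)² + (y₂-y₁)²)
dx = (-14) - (-10) = -4
dy = 10 - 15 = -5
d = sqrt((-4)² + (-5)²) = sqrt(16 + 25) = sqrt(41) = 6.40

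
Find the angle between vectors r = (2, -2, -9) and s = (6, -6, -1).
r·s = 33, |r|² = 89, |s|² = 73
cos θ = 33/√6497 ≈ 0.4094
θ ≈ 65.83°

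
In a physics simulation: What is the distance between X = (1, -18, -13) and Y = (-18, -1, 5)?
d = √[(-19)² + (17)² + (18)²] = √974 = 31.21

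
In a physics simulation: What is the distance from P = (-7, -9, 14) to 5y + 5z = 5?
d = |0(-7) + 5(-9) + 5(14) - (5)| / √(0² + 5² + 5²) = 20/√50 = 2.828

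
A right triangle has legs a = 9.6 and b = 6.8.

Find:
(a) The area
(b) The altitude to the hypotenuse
(a) Area = ½ab = ½·9.6·6.8 = 32.64
(b) Hypotenuse c = √(9.6² + 6.8²) = √138.4 = 11.7644
    Area = ½·c·h_c  →  h_c = 2·Area/c = 2·32.64/11.7644 = 5.549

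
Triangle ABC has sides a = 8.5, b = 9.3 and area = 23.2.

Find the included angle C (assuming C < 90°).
Area = ½ab·sin(C)  →  sin(C) = 2·Area/(ab)
sin(C) = 2·23.2/(8.5·9.3) = 0.586970
C = arcsin(0.586970) = 35.94°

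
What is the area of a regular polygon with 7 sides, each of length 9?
For a regular 7-gon with side length s = 9:
Apothem a = s / (2*tan(pi/7)) = 9 / (2*tan(pi/7)) ≈ 9.3443
Perimeter P = 7 * 9 = 63
Area = (1/2) * P * a = (1/2) * 63 * 9.3443 = 294.35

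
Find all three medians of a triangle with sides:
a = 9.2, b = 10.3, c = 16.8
Using m_x = ½√(2y² + 2z² - x²):
m_a = ½√(2·10.3² + 2·16.8² - 9.2²) = ½√692.02 = 13.15
m_b = ½√(2·9.2² + 2·16.8² - 10.3²) = ½√627.67 = 12.53
m_c = ½√(2·9.2² + 2·10.3² - 16.8²) = ½√99.22 = 4.98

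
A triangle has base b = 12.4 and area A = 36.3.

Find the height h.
A = ½bh  →  h = 2A/b
h = 2·36.3/12.4 = 5.855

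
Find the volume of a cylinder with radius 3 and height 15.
Volume = pi * r² * h
Volume = pi * 3² * 15
Volume = pi * 9 * 15
Volume = pi * 135
Volume = 424.12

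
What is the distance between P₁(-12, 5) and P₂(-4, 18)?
Using the distance formula: d = sqrt((x₂-x₁)² + (y₂-y₁)²)
dx = (-4) - (-12) = 8
dy = 18 - 5 = 13
d = sqrt(8² + 13²) = sqrt(64 + 169) = sqrt(233) = 15.26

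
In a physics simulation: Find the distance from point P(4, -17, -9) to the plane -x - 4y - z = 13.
d = |(-1)(4) + (-4)(-17) + (-1)(-9) - (13)| / √((-1)² + (-4)² + (-1)²) = 60/√18 = 14.14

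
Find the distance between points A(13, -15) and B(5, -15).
Using the distance formula: d = sqrt((x₂-x₁)² + (y₂-y₁)²)
dx = 5 - 13 = -8
dy = (-15) - (-15) = 0
d = sqrt((-8)² + 0²) = sqrt(64 + 0) = sqrt(64) = 8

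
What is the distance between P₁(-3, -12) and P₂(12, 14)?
Using the distance formula: d = sqrt((x₂-x₁)² + (y₂-y₁)²)
dx = 12 - (-3) = 15
dy = 14 - (-12) = 26
d = sqrt(15² + 26²) = sqrt(225 + 676) = sqrt(901) = 30.02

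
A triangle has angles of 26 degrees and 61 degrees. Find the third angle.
Sum of angles in a triangle = 180 degrees
Third angle = 180 - 26 - 61
Third angle = 93 degrees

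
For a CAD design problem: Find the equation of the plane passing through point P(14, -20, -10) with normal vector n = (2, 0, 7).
d = n·P = (2)(14) + (0)(-20) + (7)(-10) = -42
Plane: 2x + 7z = -42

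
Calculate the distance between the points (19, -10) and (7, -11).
Using the distance formula: d = sqrt((x₂-x₁)² + (y₂-y₁)²)
dx = 7 - 19 = -12
dy = (-11) - (-10) = -1
d = sqrt((-12)² + (-1)²) = sqrt(144 + 1) = sqrt(145) = 12.04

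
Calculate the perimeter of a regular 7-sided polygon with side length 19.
Perimeter = number of sides * side length
Perimeter = 7 * 19
Perimeter = 133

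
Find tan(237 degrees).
tan(237 degrees) = 1.5399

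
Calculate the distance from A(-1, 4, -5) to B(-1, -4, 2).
d = √[(0)² + (-8)² + (7)²] = √113 = 10.63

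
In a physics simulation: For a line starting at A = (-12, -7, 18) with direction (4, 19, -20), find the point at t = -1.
P(-1) = (-12 + 4(-1), -7 + 19(-1), 18 + (-20)(-1)) = (-16, -26, 38)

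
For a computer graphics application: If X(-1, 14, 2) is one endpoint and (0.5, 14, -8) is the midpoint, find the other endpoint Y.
Y = (2×0.5 - (-1), 2×14 - 14, 2×(-8) - 2) = (2, 14, -18)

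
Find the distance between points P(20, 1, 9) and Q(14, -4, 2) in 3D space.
d = √[(-6)² + (-5)² + (-7)²] = √110 = 10.49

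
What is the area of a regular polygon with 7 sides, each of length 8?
For a regular 7-gon with side length s = 8:
Apothem a = s / (2*tan(pi/7)) = 8 / (2*tan(pi/7)) ≈ 8.3061
Perimeter P = 7 * 8 = 56
Area = (1/2) * P * a = (1/2) * 56 * 8.3061 = 232.57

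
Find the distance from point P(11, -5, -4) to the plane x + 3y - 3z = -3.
d = |1(11) + 3(-5) + (-3)(-4) - (-3)| / √(1² + 3² + (-3)²) = 11/√19 = 2.524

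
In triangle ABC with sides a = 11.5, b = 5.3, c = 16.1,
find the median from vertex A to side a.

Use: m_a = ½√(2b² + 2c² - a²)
m_a = ½√(2·5.3² + 2·16.1² - 11.5²)
m_a = ½√(56.18 + 518.42 - 132.25) = ½√442.35 = 10.52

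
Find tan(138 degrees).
tan(138 degrees) = -0.9004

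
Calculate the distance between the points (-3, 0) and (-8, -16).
Using the distance formula: d = sqrt((x₂-x₁)² + (y₂-y₁)²)
dx = (-8) - (-3) = -5
dy = (-16) - 0 = -16
d = sqrt((-5)² + (-16)²) = sqrt(25 + 256) = sqrt(281) = 16.76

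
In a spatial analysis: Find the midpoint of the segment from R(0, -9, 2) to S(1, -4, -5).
Midpoint = ((0+1)/2, (-9-4)/2, (2-5)/2) = (0.5, -6.5, -1.5)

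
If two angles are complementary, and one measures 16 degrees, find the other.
Complementary angles sum to 90 degrees.
Other angle = 90 - 16
Other angle = 74 degrees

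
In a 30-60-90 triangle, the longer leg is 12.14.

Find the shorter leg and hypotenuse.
In a 30-60-90 triangle, sides are in ratio 1 : √3 : 2.
Long leg = short leg·√3  →  short leg = 12.14/√3 = 7.009
Hypotenuse = 2·(short leg) = 2·12.14/√3 = 14.02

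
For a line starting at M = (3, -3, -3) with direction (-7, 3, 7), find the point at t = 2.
P(2) = (3 + (-7)(2), -3 + 3(2), -3 + 7(2)) = (-11, 3, 11)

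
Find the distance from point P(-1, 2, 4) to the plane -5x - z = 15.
d = |(-5)(-1) + 0(2) + (-1)(4) - (15)| / √((-5)² + 0² + (-1)²) = 14/√26 = 2.746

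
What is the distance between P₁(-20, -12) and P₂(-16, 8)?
Using the distance formula: d = sqrt((x₂-x₁)² + (y₂-y₁)²)
dx = (-16) - (-20) = 4
dy = 8 - (-12) = 20
d = sqrt(4² + 20²) = sqrt(16 + 400) = sqrt(416) = 20.40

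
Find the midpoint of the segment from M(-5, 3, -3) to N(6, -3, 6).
Midpoint = ((-5+6)/2, (3-3)/2, (-3+6)/2) = (0.5, 0, 1.5)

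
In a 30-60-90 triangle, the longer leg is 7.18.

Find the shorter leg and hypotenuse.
In a 30-60-90 triangle, sides are in ratio 1 : √3 : 2.
Long leg = short leg·√3  →  short leg = 7.18/√3 = 4.145
Hypotenuse = 2·(short leg) = 2·7.18/√3 = 8.291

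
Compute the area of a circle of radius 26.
Area = pi * r²
Area = pi * 26²
Area = pi * 676
Area = 2123.72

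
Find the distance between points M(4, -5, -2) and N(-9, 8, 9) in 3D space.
d = √[(-13)² + (13)² + (11)²] = √459 = 21.42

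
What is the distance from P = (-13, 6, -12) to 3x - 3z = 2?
d = |3(-13) + 0(6) + (-3)(-12) - (2)| / √(3² + 0² + (-3)²) = 5/√18 = 1.179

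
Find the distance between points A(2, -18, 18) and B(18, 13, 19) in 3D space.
d = √[(16)² + (31)² + (1)²] = √1218 = 34.9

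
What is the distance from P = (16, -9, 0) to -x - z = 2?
d = |(-1)(16) + 0(-9) + (-1)(0) - (2)| / √((-1)² + 0² + (-1)²) = 18/√2 = 12.73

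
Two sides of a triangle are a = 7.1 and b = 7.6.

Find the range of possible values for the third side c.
By the triangle inequality: |a - b| < c < a + b
|7.1 - 7.6| < c < 7.1 + 7.6
0.5 < c < 14.7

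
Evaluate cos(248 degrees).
cos(248 degrees) = -0.3746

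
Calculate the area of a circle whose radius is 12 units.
Area = pi * r²
Area = pi * 12²
Area = pi * 144
Area = 452.39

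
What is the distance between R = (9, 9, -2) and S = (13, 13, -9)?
d = √[(4)² + (4)² + (-7)²] = √81 = 9.0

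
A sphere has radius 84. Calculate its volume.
Volume = (4/3) * pi * r³
Volume = (4/3) * pi * 84³
Volume = (4/3) * pi * 592704
Volume = 2482712.71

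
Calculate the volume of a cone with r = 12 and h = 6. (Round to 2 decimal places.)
Volume = (1/3) * pi * r² * h
Volume = (1/3) * pi * 12² * 6
Volume = (1/3) * pi * 144 * 6
Volume = (1/3) * pi * 864
Volume = 904.78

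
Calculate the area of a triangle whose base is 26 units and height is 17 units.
Area = (1/2) * base * height
Area = (1/2) * 26 * 17
Area = 221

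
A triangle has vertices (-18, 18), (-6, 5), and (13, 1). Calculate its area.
Using the coordinate formula: Area = (1/2)|x₁(y₂-y₃) + x₂(y₃-y₁) + x₃(y₁-y₂)|
Area = (1/2)|(-18)(5-1) + (-6)(1-18) + 13(18-5)|
Area = (1/2)|(-18)*4 + (-6)*(-17) + 13*13|
Area = (1/2)|(-72) + 102 + 169|
Area = (1/2)*199 = 99.50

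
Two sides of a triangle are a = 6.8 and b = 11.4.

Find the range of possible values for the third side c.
By the triangle inequality: |a - b| < c < a + b
|6.8 - 11.4| < c < 6.8 + 11.4
4.6 < c < 18.2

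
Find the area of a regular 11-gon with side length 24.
For a regular 11-gon with side length s = 24:
Apothem a = s / (2*tan(pi/11)) = 24 / (2*tan(pi/11)) ≈ 40.86825
Perimeter P = 11 * 24 = 264
Area = (1/2) * P * a = (1/2) * 264 * 40.86825 = 5394.61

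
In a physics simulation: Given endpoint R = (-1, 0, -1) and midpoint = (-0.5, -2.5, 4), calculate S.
S = (2×(-0.5) - (-1), 2×(-2.5) - 0, 2×4 - (-1)) = (0, -5, 9)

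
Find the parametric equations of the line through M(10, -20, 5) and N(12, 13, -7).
Direction vector d = N - M = (2, 33, -12)
x = 10 + 2t, y = -20 + 33t, z = 5 - 12t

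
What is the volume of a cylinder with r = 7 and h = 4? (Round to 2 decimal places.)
Volume = pi * r² * h
Volume = pi * 7² * 4
Volume = pi * 49 * 4
Volume = pi * 196
Volume = 615.75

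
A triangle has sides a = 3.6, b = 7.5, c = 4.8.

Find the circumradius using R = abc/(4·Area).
s = (a+b+c)/2 = 7.95
Area = √(s(s-a)(s-b)(s-c)) = √(7.95·4.35·0.45·3.15) = 7.00148
R = abc/(4·Area) = (3.6·7.5·4.8)/(4·7.00148) = 129.6/28.00592 = 4.628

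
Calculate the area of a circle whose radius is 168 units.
Area = pi * r²
Area = pi * 168²
Area = pi * 28224
Area = 88668.31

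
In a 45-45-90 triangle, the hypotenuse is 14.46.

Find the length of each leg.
In a 45-45-90 triangle, hypotenuse = leg·√2  →  leg = hypotenuse/√2
leg = 14.46/√2 = 10.22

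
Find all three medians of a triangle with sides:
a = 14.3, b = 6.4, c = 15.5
Using m_x = ½√(2y² + 2z² - x²):
m_a = ½√(2·6.4² + 2·15.5² - 14.3²) = ½√357.93 = 9.46
m_b = ½√(2·14.3² + 2·15.5² - 6.4²) = ½√848.52 = 14.56
m_c = ½√(2·14.3² + 2·6.4² - 15.5²) = ½√250.65 = 7.916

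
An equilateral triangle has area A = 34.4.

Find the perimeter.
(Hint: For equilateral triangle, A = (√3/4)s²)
A = (√3/4)s²  →  s² = 4A/√3 = 4·34.4/√3 = 79.4434
s = 8.9131
Perimeter = 3s = 26.74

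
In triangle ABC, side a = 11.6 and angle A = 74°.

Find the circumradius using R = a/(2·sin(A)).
R = a/(2·sin(A)) = 11.6/(2·sin(74°))
R = 11.6/(2·0.961262) = 11.6/1.922523 = 6.034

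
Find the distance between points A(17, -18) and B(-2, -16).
Using the distance formula: d = sqrt((x₂-x₁)² + (y₂-y₁)²)
dx = (-2) - 17 = -19
dy = (-16) - (-18) = 2
d = sqrt((-19)² + 2²) = sqrt(361 + 4) = sqrt(365) = 19.10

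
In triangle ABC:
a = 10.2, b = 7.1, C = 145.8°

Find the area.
Using A = ½ab·sin(C):
A = ½·10.2·7.1·sin(145.8°) = ½·72.42·0.562083 = 20.35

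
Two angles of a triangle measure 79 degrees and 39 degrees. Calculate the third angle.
Sum of angles in a triangle = 180 degrees
Third angle = 180 - 79 - 39
Third angle = 62 degrees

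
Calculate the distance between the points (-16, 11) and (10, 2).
Using the distance formula: d = sqrt((x₂-x₁)² + (y₂-y₁)²)
dx = 10 - (-16) = 26
dy = 2 - 11 = -9
d = sqrt(26² + (-9)²) = sqrt(676 + 81) = sqrt(757) = 27.51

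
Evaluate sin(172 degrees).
sin(172 degrees) = 0.1392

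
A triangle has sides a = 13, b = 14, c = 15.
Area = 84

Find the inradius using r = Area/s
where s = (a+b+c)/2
s = (13+14+15)/2 = 21
r = Area/s = 84/21 = 4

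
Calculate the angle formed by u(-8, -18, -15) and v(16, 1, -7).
u·v = -41, |u|² = 613, |v|² = 306
cos θ = -41/√187578 ≈ -0.09467
θ ≈ 95.43°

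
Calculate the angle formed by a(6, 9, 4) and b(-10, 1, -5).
a·b = -71, |a|² = 133, |b|² = 126
cos θ = -71/√16758 ≈ -0.5485
θ ≈ 123.3°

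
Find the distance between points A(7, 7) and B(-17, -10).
Using the distance formula: d = sqrt((x₂-x₁)² + (y₂-y₁)²)
dx = (-17) - 7 = -24
dy = (-10) - 7 = -17
d = sqrt((-24)² + (-17)²) = sqrt(576 + 289) = sqrt(865) = 29.41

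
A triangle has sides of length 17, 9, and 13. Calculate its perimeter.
Perimeter = sum of all sides
Perimeter = 17 + 9 + 13
Perimeter = 39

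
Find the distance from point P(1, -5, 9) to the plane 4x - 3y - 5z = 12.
d = |4(1) + (-3)(-5) + (-5)(9) - (12)| / √(4² + (-3)² + (-5)²) = 38/√50 = 5.374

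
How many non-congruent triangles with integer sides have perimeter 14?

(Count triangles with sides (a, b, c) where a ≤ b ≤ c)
With a ≤ b ≤ c and a + b + c = 14, the triangle inequality a + b > c gives c < 14/2, so c ≤ 6.
Iterate a from 1 to ⌊p/3⌋ = 4; for each a, b ranges from a to ⌊(p−a)/2⌋ with c = p − a − b, keeping only c ≥ b.
Triples: (2, 6, 6), (3, 5, 6), (4, 4, 6), …
Count = 4 triangles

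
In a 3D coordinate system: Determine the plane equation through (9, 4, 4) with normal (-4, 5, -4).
d = n·P = (-4)(9) + (5)(4) + (-4)(4) = -32
Plane: -4x + 5y - 4z = -32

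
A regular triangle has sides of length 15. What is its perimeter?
Perimeter = number of sides * side length
Perimeter = 3 * 15
Perimeter = 45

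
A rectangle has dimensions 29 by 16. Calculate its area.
Area = length * width
Area = 29 * 16
Area = 464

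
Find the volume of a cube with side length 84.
Volume = s³
Volume = 84³
Volume = 592704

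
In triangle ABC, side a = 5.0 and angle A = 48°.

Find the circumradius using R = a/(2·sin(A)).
R = a/(2·sin(A)) = 5.0/(2·sin(48°))
R = 5.0/(2·0.743145) = 5.0/1.486290 = 3.364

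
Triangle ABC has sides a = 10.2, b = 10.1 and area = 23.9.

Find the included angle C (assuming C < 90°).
Area = ½ab·sin(C)  →  sin(C) = 2·Area/(ab)
sin(C) = 2·23.9/(10.2·10.1) = 0.463988
C = arcsin(0.463988) = 27.64°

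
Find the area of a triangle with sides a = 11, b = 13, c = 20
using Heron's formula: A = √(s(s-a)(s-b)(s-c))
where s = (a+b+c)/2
s = (11+13+20)/2 = 22
A = √(22·11·9·2) = √4356 = 66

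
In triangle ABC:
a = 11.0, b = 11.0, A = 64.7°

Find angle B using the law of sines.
sin(B)/b = sin(A)/a
sin(B) = b·sin(A)/a = 11.0·sin(64.7°)/11.0 = 0.904083
B = arcsin(0.904083) = 64.7°  (b ≤ a, so B ≤ A and the acute solution is unique)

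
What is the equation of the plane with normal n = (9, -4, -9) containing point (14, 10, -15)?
d = n·P = (9)(14) + (-4)(10) + (-9)(-15) = 221
Plane: 9x - 4y - 9z = 221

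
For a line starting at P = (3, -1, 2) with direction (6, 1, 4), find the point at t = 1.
P(1) = (3 + 6(1), -1 + 1(1), 2 + 4(1)) = (9, 0, 6)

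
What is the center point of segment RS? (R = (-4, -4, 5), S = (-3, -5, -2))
Midpoint = ((-4-3)/2, (-4-5)/2, (5-2)/2) = (-3.5, -4.5, 1.5)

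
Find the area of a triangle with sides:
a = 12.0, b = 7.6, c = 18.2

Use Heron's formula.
s = (a+b+c)/2 = (12.0+7.6+18.2)/2 = 18.9
A = √(s(s-a)(s-b)(s-c)) = √(18.9·6.9·11.3·0.7)
A = √1031.54 = 32.12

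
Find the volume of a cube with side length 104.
Volume = s³
Volume = 104³
Volume = 1124864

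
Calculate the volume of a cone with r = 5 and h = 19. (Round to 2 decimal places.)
Volume = (1/3) * pi * r² * h
Volume = (1/3) * pi * 5² * 19
Volume = (1/3) * pi * 25 * 19
Volume = (1/3) * pi * 475
Volume = 497.42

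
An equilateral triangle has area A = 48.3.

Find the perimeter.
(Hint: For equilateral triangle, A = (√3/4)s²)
A = (√3/4)s²  →  s² = 4A/√3 = 4·48.3/√3 = 111.544
s = 10.5614
Perimeter = 3s = 31.68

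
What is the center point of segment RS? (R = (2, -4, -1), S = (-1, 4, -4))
Midpoint = ((2-1)/2, (-4+4)/2, (-1-4)/2) = (0.5, 0, -2.5)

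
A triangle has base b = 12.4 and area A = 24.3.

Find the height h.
A = ½bh  →  h = 2A/b
h = 2·24.3/12.4 = 3.919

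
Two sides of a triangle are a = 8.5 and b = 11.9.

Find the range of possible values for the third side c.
By the triangle inequality: |a - b| < c < a + b
|8.5 - 11.9| < c < 8.5 + 11.9
3.4 < c < 20.4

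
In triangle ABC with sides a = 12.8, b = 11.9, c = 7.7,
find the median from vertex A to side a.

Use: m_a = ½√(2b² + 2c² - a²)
m_a = ½√(2·11.9² + 2·7.7² - 12.8²)
m_a = ½√(283.22 + 118.58 - 163.84) = ½√237.96 = 7.713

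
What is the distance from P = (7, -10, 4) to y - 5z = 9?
d = |0(7) + 1(-10) + (-5)(4) - (9)| / √(0² + 1² + (-5)²) = 39/√26 = 7.649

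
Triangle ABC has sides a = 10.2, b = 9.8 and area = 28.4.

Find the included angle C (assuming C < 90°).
Area = ½ab·sin(C)  →  sin(C) = 2·Area/(ab)
sin(C) = 2·28.4/(10.2·9.8) = 0.568227
C = arcsin(0.568227) = 34.63°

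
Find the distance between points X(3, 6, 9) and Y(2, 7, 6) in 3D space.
d = √[(-1)² + (1)² + (-3)²] = √11 = 3.317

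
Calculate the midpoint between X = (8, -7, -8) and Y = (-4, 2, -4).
Midpoint = ((8-4)/2, (-7+2)/2, (-8-4)/2) = (2, -2.5, -6)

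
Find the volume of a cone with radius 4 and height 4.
Volume = (1/3) * pi * r² * h
Volume = (1/3) * pi * 4² * 4
Volume = (1/3) * pi * 16 * 4
Volume = (1/3) * pi * 64
Volume = 67.02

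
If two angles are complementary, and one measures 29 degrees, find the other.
Complementary angles sum to 90 degrees.
Other angle = 90 - 29
Other angle = 61 degrees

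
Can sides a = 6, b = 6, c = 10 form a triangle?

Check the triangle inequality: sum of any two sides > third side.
Yes, triangle inequality satisfied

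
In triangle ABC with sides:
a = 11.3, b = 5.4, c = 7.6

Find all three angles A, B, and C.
By the law of cosines:
cos(A) = (b² + c² - a²)/(2bc) = -0.496711  →  A = 119.8°
cos(B) = (a² + c² - b²)/(2ac) = 0.909932  →  B = 24.5°
cos(C) = (a² + b² - c²)/(2ab) = 0.811947  →  C = 35.71°
Check: A + B + C = 180.0° ✓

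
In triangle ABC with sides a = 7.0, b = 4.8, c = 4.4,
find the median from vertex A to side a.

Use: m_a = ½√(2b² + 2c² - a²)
m_a = ½√(2·4.8² + 2·4.4² - 7.0²)
m_a = ½√(46.08 + 38.72 - 49) = ½√35.8 = 2.992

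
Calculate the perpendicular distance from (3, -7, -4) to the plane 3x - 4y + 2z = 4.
d = |3(3) + (-4)(-7) + 2(-4) - (4)| / √(3² + (-4)² + 2²) = 25/√29 = 4.642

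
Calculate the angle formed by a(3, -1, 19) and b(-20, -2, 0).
a·b = -58, |a|² = 371, |b|² = 404
cos θ = -58/√149884 ≈ -0.1498
θ ≈ 98.62°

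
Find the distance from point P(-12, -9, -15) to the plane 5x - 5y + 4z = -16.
d = |5(-12) + (-5)(-9) + 4(-15) - (-16)| / √(5² + (-5)² + 4²) = 59/√66 = 7.262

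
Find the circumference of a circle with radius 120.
Circumference = 2 * pi * r
Circumference = 2 * pi * 120
Circumference = 753.98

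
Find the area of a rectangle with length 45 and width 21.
Area = length * width
Area = 45 * 21
Area = 945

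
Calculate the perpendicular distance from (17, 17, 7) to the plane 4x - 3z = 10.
d = |4(17) + 0(17) + (-3)(7) - (10)| / √(4² + 0² + (-3)²) = 37/√25 = 7.4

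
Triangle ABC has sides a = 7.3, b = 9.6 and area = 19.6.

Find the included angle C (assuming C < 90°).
Area = ½ab·sin(C)  →  sin(C) = 2·Area/(ab)
sin(C) = 2·19.6/(7.3·9.6) = 0.559361
C = arcsin(0.559361) = 34.01°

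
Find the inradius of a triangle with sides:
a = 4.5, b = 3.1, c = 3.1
s = (a+b+c)/2 = (4.5+3.1+3.1)/2 = 5.35
Area = √(s(s-a)(s-b)(s-c)) = √(5.35·0.85·2.25·2.25) = 4.7981
r = Area/s = 4.7981/5.35 = 0.8968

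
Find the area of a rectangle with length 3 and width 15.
Area = length * width
Area = 3 * 15
Area = 45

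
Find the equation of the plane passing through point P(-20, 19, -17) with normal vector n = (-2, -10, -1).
d = n·P = (-2)(-20) + (-10)(19) + (-1)(-17) = -133
Plane: -2x - 10y - z = -133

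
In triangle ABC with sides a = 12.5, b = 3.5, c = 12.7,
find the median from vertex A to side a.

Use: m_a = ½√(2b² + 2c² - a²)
m_a = ½√(2·3.5² + 2·12.7² - 12.5²)
m_a = ½√(24.5 + 322.58 - 156.25) = ½√190.83 = 6.907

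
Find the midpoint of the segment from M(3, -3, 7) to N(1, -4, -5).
Midpoint = ((3+1)/2, (-3-4)/2, (7-5)/2) = (2, -3.5, 1)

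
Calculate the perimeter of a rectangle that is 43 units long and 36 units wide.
Perimeter = 2 * (length + width)
Perimeter = 2 * (43 + 36)
Perimeter = 2 * 79
Perimeter = 158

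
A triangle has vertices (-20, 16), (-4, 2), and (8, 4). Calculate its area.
Using the coordinate formula: Area = (1/2)|x₁(y₂-y₃) + x₂(y₃-y₁) + x₃(y₁-y₂)|
Area = (1/2)|(-20)(2-4) + (-4)(4-16) + 8(16-2)|
Area = (1/2)|(-20)*(-2) + (-4)*(-12) + 8*14|
Area = (1/2)|40 + 48 + 112|
Area = (1/2)*200 = 100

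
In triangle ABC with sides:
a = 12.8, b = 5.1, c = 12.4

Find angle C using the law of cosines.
cos(C) = (a² + b² - c²)/(2ab)
cos(C) = (12.8² + 5.1² - 12.4²)/(2·12.8·5.1) = 36.09/130.56 = 0.276425
C = arccos(0.276425) = 73.95°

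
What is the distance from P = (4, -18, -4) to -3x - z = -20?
d = |(-3)(4) + 0(-18) + (-1)(-4) - (-20)| / √((-3)² + 0² + (-1)²) = 12/√10 = 3.795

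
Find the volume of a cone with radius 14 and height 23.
Volume = (1/3) * pi * r² * h
Volume = (1/3) * pi * 14² * 23
Volume = (1/3) * pi * 196 * 23
Volume = (1/3) * pi * 4508
Volume = 4720.77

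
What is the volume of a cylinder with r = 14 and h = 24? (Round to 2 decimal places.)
Volume = pi * r² * h
Volume = pi * 14² * 24
Volume = pi * 196 * 24
Volume = pi * 4704
Volume = 14778.05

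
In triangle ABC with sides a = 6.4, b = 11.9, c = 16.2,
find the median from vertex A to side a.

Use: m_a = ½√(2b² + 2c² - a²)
m_a = ½√(2·11.9² + 2·16.2² - 6.4²)
m_a = ½√(283.22 + 524.88 - 40.96) = ½√767.14 = 13.85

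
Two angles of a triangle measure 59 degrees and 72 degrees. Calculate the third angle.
Sum of angles in a triangle = 180 degrees
Third angle = 180 - 59 - 72
Third angle = 49 degrees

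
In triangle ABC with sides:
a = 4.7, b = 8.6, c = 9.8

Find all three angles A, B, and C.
By the law of cosines:
cos(A) = (b² + c² - a²)/(2bc) = 0.877492  →  A = 28.66°
cos(B) = (a² + c² - b²)/(2ac) = 0.479483  →  B = 61.35°
cos(C) = (a² + b² - c²)/(2ab) = 0.000124  →  C = 89.99°
Check: A + B + C = 180.0° ✓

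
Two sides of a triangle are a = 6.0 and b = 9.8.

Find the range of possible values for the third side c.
By the triangle inequality: |a - b| < c < a + b
|6.0 - 9.8| < c < 6.0 + 9.8
3.8 < c < 15.8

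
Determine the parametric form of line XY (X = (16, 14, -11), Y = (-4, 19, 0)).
Direction vector d = Y - X = (-20, 5, 11)
x = 16 - 20t, y = 14 + 5t, z = -11 + 11t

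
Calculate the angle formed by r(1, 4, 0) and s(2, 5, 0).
r·s = 22, |r|² = 17, |s|² = 29
cos θ = 22/√493 ≈ 0.9908
θ ≈ 7.765°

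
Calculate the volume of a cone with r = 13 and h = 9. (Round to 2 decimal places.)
Volume = (1/3) * pi * r² * h
Volume = (1/3) * pi * 13² * 9
Volume = (1/3) * pi * 169 * 9
Volume = (1/3) * pi * 1521
Volume = 1592.79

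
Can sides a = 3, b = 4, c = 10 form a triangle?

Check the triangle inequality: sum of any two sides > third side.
No: 3 + 4 = 7 is not > 10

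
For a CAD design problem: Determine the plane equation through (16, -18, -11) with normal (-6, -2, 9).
d = n·P = (-6)(16) + (-2)(-18) + (9)(-11) = -159
Plane: -6x - 2y + 9z = -159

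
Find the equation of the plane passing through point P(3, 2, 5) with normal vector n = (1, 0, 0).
d = n·P = (1)(3) + (0)(2) + (0)(5) = 3
Plane: x = 3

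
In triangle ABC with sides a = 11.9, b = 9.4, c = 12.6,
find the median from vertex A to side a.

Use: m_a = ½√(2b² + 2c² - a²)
m_a = ½√(2·9.4² + 2·12.6² - 11.9²)
m_a = ½√(176.72 + 317.52 - 141.61) = ½√352.63 = 9.389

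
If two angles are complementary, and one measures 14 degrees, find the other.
Complementary angles sum to 90 degrees.
Other angle = 90 - 14
Other angle = 76 degrees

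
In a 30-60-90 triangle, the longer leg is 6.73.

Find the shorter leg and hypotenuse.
In a 30-60-90 triangle, sides are in ratio 1 : √3 : 2.
Long leg = short leg·√3  →  short leg = 6.73/√3 = 3.886
Hypotenuse = 2·(short leg) = 2·6.73/√3 = 7.771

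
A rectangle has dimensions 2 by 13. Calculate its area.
Area = length * width
Area = 2 * 13
Area = 26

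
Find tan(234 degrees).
tan(234 degrees) = 1.3764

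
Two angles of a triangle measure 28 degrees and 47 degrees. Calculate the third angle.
Sum of angles in a triangle = 180 degrees
Third angle = 180 - 28 - 47
Third angle = 105 degrees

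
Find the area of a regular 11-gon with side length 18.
For a regular 11-gon with side length s = 18:
Apothem a = s / (2*tan(pi/11)) = 18 / (2*tan(pi/11)) ≈ 30.6512
Perimeter P = 11 * 18 = 198
Area = (1/2) * P * a = (1/2) * 198 * 30.6512 = 3034.47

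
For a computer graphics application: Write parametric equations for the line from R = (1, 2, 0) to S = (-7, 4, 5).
Direction vector d = S - R = (-8, 2, 5)
x = 1 - 8t, y = 2 + 2t, z = 0 + 5t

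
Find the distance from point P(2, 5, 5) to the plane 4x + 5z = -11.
d = |4(2) + 0(5) + 5(5) - (-11)| / √(4² + 0² + 5²) = 44/√41 = 6.872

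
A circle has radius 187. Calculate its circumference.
Circumference = 2 * pi * r
Circumference = 2 * pi * 187
Circumference = 1174.96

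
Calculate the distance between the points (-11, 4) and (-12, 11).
Using the distance formula: d = sqrt((x₂-x₁)² + (y₂-y₁)²)
dx = (-12) - (-11) = -1
dy = 11 - 4 = 7
d = sqrt((-1)² + 7²) = sqrt(1 + 49) = sqrt(50) = 7.07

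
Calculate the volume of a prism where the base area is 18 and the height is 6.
Volume = base area * height
Volume = 18 * 6
Volume = 108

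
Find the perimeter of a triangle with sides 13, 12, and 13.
Perimeter = sum of all sides
Perimeter = 13 + 12 + 13
Perimeter = 38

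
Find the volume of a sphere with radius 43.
Volume = (4/3) * pi * r³
Volume = (4/3) * pi * 43³
Volume = (4/3) * pi * 79507
Volume = 333038.14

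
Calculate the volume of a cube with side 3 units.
Volume = s³
Volume = 3³
Volume = 27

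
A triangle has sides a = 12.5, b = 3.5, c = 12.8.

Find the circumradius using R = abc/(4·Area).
s = (a+b+c)/2 = 14.4
Area = √(s(s-a)(s-b)(s-c)) = √(14.4·1.9·10.9·1.6) = 21.844
R = abc/(4·Area) = (12.5·3.5·12.8)/(4·21.844) = 560/87.376 = 6.409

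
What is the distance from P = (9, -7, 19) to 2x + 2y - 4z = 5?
d = |2(9) + 2(-7) + (-4)(19) - (5)| / √(2² + 2² + (-4)²) = 77/√24 = 15.72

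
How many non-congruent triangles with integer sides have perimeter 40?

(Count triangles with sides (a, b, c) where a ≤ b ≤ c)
With a ≤ b ≤ c and a + b + c = 40, the triangle inequality a + b > c gives c < 40/2, so c ≤ 19.
Iterate a from 1 to ⌊p/3⌋ = 13; for each a, b ranges from a to ⌊(p−a)/2⌋ with c = p − a − b, keeping only c ≥ b.
Triples: (2, 19, 19), (3, 18, 19), (4, 17, 19), …
Count = 33 triangles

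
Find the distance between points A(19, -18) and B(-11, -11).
Using the distance formula: d = sqrt((x₂-x₁)² + (y₂-y₁)²)
dx = (-11) - 19 = -30
dy = (-11) - (-18) = 7
d = sqrt((-30)² + 7²) = sqrt(900 + 49) = sqrt(949) = 30.81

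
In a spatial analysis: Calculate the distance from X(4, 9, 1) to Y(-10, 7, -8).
d = √[(-14)² + (-2)² + (-9)²] = √281 = 16.76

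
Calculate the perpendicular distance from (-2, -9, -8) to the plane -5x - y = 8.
d = |(-5)(-2) + (-1)(-9) + 0(-8) - (8)| / √((-5)² + (-1)² + 0²) = 11/√26 = 2.157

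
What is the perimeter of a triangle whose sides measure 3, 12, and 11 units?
Perimeter = sum of all sides
Perimeter = 3 + 12 + 11
Perimeter = 26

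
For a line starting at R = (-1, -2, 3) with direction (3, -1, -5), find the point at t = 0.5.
P(0.5) = (-1 + 3(0.5), -2 + (-1)(0.5), 3 + (-5)(0.5)) = (0.5, -2.5, 0.5)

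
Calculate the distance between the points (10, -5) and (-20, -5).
Using the distance formula: d = sqrt((x₂-x₁)² + (y₂-y₁)²)
dx = (-20) - 10 = -30
dy = (-5) - (-5) = 0
d = sqrt((-30)² + 0²) = sqrt(900 + 0) = sqrt(900) = 30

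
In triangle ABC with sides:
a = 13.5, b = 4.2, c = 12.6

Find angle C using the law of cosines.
cos(C) = (a² + b² - c²)/(2ab)
cos(C) = (13.5² + 4.2² - 12.6²)/(2·13.5·4.2) = 41.13/113.4 = 0.362698
C = arccos(0.362698) = 68.73°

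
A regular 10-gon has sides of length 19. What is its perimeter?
Perimeter = number of sides * side length
Perimeter = 10 * 19
Perimeter = 190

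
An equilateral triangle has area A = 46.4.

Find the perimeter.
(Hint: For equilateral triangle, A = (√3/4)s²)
A = (√3/4)s²  →  s² = 4A/√3 = 4·46.4/√3 = 107.156
s = 10.3516
Perimeter = 3s = 31.05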